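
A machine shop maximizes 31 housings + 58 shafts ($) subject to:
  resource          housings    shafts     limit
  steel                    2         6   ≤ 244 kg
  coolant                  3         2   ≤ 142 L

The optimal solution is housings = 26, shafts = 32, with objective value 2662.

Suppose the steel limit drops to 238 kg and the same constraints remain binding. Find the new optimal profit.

At the optimum: steel uses 244 of 244 (binding); coolant uses 142 of 142 (binding).
Dual feasibility on the basic columns requires 2·y_steel + 3·y_coolant = 31, 6·y_steel + 2·y_coolant = 58.
This yields shadow prices y_steel = 8, y_coolant = 5.
Δz = y_steel·Δb = 8 × (-6) = -48, so new z* = 2662 − 48 = 2614.

2614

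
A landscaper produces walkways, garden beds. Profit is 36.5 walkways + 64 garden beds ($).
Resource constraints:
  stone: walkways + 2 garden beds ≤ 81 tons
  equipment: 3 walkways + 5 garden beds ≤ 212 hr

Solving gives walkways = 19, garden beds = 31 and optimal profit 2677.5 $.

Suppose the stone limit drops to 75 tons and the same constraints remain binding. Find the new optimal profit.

Check each constraint at x*: stone 81/81 (tight); equipment 212/212 (tight).
Dual feasibility on the basic columns requires 1·y_stone + 3·y_equipment = 36.5, 2·y_stone + 5·y_equipment = 64.
This yields shadow prices y_stone = 9.5, y_equipment = 9.
Δz = y_stone·Δb = 9.5 × (-6) = -57, so new z* = 2677.5 − 57 = 2620.5.

2620.5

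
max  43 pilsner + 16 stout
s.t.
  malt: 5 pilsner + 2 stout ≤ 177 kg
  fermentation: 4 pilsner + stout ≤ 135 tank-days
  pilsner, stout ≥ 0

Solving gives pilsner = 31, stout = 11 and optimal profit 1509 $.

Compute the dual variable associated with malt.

7

At the optimum: malt uses 177 of 177 (binding); fermentation uses 135 of 135 (binding).
Dual feasibility on the basic columns requires 5·y_malt + 4·y_fermentation = 43, 2·y_malt + 1·y_fermentation = 16.
This yields shadow prices y_malt = 7, y_fermentation = 2.
Shadow price of malt = 7.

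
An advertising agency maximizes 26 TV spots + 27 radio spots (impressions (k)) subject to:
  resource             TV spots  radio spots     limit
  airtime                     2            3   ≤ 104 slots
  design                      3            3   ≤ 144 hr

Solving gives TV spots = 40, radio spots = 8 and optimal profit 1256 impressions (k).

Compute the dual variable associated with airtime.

Check each constraint at x*: airtime 104/104 (tight); design 144/144 (tight).
From A_Bᵀ y = c: 2·y_airtime + 3·y_design = 26; 3·y_airtime + 3·y_design = 27.
This yields shadow prices y_airtime = 1, y_design = 8.
Shadow price of airtime = 1.

1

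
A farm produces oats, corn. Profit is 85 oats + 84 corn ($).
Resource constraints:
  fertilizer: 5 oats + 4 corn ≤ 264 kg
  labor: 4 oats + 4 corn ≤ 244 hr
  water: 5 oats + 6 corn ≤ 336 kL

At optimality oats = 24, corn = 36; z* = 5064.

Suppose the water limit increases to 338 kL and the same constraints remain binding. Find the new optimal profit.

Check each constraint at x*: fertilizer 264/264 (tight); labor 240/244 (slack 4); water 336/336 (tight).
Slack constraints have shadow price 0 (complementary slackness).
Dual feasibility on the basic columns requires 5·y_fertilizer + 5·y_water = 85, 4·y_fertilizer + 6·y_water = 84.
This yields shadow prices y_fertilizer = 9, y_water = 8.
Δz = y_water·Δb = 8 × (2) = 16, so new z* = 5064 + 16 = 5080.

5080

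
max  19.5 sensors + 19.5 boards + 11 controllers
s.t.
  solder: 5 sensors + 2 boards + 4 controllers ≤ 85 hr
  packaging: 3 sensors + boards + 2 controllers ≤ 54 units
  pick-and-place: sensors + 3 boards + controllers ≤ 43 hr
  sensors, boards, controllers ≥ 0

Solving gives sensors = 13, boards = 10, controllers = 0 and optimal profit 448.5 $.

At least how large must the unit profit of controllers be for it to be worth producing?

Check each constraint at x*: solder 85/85 (tight); packaging 49/54 (slack 5); pick-and-place 43/43 (tight).
Since packaging is not tight, its dual is 0.
Dual feasibility on the basic columns requires 5·y_solder + 1·y_pick-and-place = 19.5, 2·y_solder + 3·y_pick-and-place = 19.5.
→ y_solder = 3 and y_pick-and-place = 4.5.
controllers enters the basis when its profit ≥ yᵀa₃ = 3·4 + 4.5·1 = 16.5.

16.5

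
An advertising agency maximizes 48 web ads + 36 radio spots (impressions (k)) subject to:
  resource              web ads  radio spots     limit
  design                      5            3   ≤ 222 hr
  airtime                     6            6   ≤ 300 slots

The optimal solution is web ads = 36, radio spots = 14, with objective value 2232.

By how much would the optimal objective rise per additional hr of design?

Check each constraint at x*: design 222/222 (tight); airtime 300/300 (tight).
From A_Bᵀ y = c: 5·y_design + 6·y_airtime = 48; 3·y_design + 6·y_airtime = 36.
Solving: y_design = 6, y_airtime = 3.
Shadow price of design = 6.

6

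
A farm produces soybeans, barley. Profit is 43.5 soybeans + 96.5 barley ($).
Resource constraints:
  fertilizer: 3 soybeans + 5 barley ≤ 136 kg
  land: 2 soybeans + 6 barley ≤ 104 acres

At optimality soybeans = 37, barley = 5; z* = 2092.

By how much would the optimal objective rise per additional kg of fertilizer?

8.5

Both fertilizer and land are binding at x*.
Dual feasibility on the basic columns requires 3·y_fertilizer + 2·y_land = 43.5, 5·y_fertilizer + 6·y_land = 96.5.
Solving: y_fertilizer = 8.5, y_land = 9.
Shadow price of fertilizer = 8.5.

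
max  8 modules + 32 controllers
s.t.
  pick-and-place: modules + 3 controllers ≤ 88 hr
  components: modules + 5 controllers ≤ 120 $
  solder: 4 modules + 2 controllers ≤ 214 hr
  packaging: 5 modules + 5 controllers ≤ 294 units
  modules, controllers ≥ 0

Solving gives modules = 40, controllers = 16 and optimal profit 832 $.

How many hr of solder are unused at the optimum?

solder used = 4·40 + 2·16 = 192; slack = 214 − 192 = 22.

22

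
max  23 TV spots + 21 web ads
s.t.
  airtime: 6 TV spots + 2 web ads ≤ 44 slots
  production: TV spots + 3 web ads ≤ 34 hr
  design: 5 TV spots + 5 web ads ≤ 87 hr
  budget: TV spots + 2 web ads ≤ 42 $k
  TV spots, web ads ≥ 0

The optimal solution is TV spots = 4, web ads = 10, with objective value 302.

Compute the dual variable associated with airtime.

3

At the optimum: airtime uses 44 of 44 (binding); production uses 34 of 34 (binding); design uses 70 of 87 (slack = 17); budget uses 24 of 42 (slack = 18).
By complementary slackness, y = 0 for the non-binding constraints.
From A_Bᵀ y = c: 6·y_airtime + 1·y_production = 23; 2·y_airtime + 3·y_production = 21.
Solving: y_airtime = 3, y_production = 5.
Shadow price of airtime = 3.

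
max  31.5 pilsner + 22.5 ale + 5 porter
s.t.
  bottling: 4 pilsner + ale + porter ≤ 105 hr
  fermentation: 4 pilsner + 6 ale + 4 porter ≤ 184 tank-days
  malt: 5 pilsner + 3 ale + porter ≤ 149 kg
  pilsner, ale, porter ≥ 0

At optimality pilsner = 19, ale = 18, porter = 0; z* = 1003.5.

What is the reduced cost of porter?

Check each constraint at x*: bottling 94/105 (slack 11); fermentation 184/184 (tight); malt 149/149 (tight).
Slack constraints have shadow price 0 (complementary slackness).
The binding rows give the dual system: 4·y_fermentation + 5·y_malt = 31.5 and 6·y_fermentation + 3·y_malt = 22.5.
Solving: y_fermentation = 1, y_malt = 5.5.
Reduced cost of porter: c₃ − yᵀa₃ = 5 − (1·4 + 5.5·1) = 5 − 9.5 = -4.5.

-4.5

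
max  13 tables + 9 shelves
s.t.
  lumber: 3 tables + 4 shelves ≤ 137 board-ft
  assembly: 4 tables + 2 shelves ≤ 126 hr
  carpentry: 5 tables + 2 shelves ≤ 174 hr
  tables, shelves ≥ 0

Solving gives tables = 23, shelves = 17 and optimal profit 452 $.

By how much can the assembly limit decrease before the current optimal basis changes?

57.5

Binding constraints: lumber, assembly. The basis is B = [[3,4],[4,2]] with det -10.
Per unit decrease in assembly, x* moves by d = (-0.4, 0.3).
The basis stays optimal until tables reaches 0; allowable decrease = 57.5 hr.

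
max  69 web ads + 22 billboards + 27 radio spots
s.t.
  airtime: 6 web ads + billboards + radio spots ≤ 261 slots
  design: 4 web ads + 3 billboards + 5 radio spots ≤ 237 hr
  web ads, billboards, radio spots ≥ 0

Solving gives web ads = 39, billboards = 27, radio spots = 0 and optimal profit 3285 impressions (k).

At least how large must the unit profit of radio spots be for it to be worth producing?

Check each constraint at x*: airtime 261/261 (tight); design 237/237 (tight).
Dual feasibility on the basic columns requires 6·y_airtime + 4·y_design = 69, 1·y_airtime + 3·y_design = 22.
This yields shadow prices y_airtime = 8.5, y_design = 4.5.
radio spots enters the basis when its profit ≥ yᵀa₃ = 8.5·1 + 4.5·5 = 31.

31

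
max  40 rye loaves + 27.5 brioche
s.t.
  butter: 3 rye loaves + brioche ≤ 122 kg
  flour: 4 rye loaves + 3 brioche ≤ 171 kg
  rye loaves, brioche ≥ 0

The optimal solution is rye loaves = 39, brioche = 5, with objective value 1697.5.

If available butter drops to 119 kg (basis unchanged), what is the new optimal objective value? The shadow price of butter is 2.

1691.5

Δb = -3, so new z* = 1697.5 + (2)·(-3) = 1697.5 − 6 = 1691.5.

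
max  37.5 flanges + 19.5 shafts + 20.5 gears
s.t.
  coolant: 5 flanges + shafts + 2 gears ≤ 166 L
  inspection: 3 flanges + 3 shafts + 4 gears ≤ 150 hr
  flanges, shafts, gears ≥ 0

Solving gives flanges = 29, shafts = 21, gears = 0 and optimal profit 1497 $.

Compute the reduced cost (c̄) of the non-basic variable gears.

At the optimum: coolant uses 166 of 166 (binding); inspection uses 150 of 150 (binding).
The binding rows give the dual system: 5·y_coolant + 3·y_inspection = 37.5 and 1·y_coolant + 3·y_inspection = 19.5.
→ y_coolant = 4.5 and y_inspection = 5.
Reduced cost of gears: c₃ − yᵀa₃ = 20.5 − (4.5·2 + 5·4) = 20.5 − 29 = -8.5.

-8.5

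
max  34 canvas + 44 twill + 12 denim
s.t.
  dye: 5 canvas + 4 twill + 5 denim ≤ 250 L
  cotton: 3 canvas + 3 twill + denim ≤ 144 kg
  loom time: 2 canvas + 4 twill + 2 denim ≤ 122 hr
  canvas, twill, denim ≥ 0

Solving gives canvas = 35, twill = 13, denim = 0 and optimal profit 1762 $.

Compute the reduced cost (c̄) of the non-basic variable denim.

At the optimum: dye uses 227 of 250 (slack = 23); cotton uses 144 of 144 (binding); loom time uses 122 of 122 (binding).
By complementary slackness, y = 0 for the non-binding constraint.
Dual feasibility on the basic columns requires 3·y_cotton + 2·y_loom time = 34, 3·y_cotton + 4·y_loom time = 44.
This yields shadow prices y_cotton = 8, y_loom time = 5.
Reduced cost of denim: c₃ − yᵀa₃ = 12 − (8·1 + 5·2) = 12 − 18 = -6.

-6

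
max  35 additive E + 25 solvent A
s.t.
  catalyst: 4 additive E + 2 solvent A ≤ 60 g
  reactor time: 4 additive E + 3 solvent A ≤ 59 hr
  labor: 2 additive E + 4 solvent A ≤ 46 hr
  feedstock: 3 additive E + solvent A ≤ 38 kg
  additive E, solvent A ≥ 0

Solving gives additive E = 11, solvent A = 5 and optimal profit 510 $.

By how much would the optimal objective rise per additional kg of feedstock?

Binding: reactor time and feedstock. Non-binding: catalyst (6 unused), labor (4 unused).
Slack constraints have shadow price 0 (complementary slackness).
The binding rows give the dual system: 4·y_reactor time + 3·y_feedstock = 35 and 3·y_reactor time + 1·y_feedstock = 25.
Solving: y_reactor time = 8, y_feedstock = 1.
Shadow price of feedstock = 1.

1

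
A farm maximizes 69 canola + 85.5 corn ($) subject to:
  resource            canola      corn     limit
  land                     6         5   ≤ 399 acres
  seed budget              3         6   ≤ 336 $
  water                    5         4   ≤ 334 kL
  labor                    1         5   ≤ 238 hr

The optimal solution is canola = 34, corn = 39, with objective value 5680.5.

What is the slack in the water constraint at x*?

water used = 5·34 + 4·39 = 326; slack = 334 − 326 = 8.

8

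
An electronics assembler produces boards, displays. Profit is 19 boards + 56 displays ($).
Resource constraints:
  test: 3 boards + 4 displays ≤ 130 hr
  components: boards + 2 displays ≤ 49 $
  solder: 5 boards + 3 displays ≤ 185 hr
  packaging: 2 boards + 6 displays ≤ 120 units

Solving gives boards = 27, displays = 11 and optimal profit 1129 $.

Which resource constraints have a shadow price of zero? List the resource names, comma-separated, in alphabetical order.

solder, test

test: 125/130 (slack 5)
components: 49/49 (binding)
solder: 168/185 (slack 17)
packaging: 120/120 (binding)
By complementary slackness, a constraint with positive slack has shadow price 0 → solder, test.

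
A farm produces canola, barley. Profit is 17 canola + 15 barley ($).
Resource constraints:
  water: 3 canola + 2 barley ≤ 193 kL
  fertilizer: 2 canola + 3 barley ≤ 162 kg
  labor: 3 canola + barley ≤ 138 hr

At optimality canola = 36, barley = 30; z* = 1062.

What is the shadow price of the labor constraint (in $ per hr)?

Check each constraint at x*: water 168/193 (slack 25); fertilizer 162/162 (tight); labor 138/138 (tight).
Since water is not tight, its dual is 0.
The binding rows give the dual system: 2·y_fertilizer + 3·y_labor = 17 and 3·y_fertilizer + 1·y_labor = 15.
→ y_fertilizer = 4 and y_labor = 3.
Shadow price of labor = 3.

3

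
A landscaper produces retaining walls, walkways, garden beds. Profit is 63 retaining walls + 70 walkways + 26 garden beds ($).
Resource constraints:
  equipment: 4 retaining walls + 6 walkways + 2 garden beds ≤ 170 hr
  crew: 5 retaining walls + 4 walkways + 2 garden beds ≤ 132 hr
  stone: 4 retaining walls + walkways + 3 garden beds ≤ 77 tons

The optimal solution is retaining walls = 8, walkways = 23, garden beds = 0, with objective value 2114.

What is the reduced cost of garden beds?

-2

Check each constraint at x*: equipment 170/170 (tight); crew 132/132 (tight); stone 55/77 (slack 22).
Since stone is not tight, its dual is 0.
Dual feasibility on the basic columns requires 4·y_equipment + 5·y_crew = 63, 6·y_equipment + 4·y_crew = 70.
This yields shadow prices y_equipment = 7, y_crew = 7.
Reduced cost of garden beds: c₃ − yᵀa₃ = 26 − (7·2 + 7·2) = 26 − 28 = -2.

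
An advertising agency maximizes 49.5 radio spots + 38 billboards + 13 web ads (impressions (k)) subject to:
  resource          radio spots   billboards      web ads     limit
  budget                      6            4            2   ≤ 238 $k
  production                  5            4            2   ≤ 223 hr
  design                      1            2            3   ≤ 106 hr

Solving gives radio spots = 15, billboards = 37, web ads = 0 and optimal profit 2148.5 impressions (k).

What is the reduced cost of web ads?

At the optimum: budget uses 238 of 238 (binding); production uses 223 of 223 (binding); design uses 89 of 106 (slack = 17).
Slack constraints have shadow price 0 (complementary slackness).
From A_Bᵀ y = c: 6·y_budget + 5·y_production = 49.5; 4·y_budget + 4·y_production = 38.
Solving: y_budget = 2, y_production = 7.5.
Reduced cost of web ads: c₃ − yᵀa₃ = 13 − (2·2 + 7.5·2) = 13 − 19 = -6.

-6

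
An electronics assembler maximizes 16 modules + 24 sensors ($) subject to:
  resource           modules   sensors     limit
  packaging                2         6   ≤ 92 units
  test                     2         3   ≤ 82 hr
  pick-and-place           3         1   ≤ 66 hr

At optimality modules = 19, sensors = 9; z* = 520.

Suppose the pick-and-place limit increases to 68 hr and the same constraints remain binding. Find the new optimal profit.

Check each constraint at x*: packaging 92/92 (tight); test 65/82 (slack 17); pick-and-place 66/66 (tight).
Since test is not tight, its dual is 0.
The binding rows give the dual system: 2·y_packaging + 3·y_pick-and-place = 16 and 6·y_packaging + 1·y_pick-and-place = 24.
This yields shadow prices y_packaging = 3.5, y_pick-and-place = 3.
Δz = y_pick-and-place·Δb = 3 × (2) = 6, so new z* = 520 + 6 = 526.

526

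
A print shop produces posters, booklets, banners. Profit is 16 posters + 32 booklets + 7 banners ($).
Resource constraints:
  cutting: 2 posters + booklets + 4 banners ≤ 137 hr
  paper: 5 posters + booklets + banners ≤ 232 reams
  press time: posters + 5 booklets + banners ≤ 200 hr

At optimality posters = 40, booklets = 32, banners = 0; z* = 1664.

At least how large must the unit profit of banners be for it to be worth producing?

8

Binding: paper and press time. Non-binding: cutting (25 unused).
Since cutting is not tight, its dual is 0.
From A_Bᵀ y = c: 5·y_paper + 1·y_press time = 16; 1·y_paper + 5·y_press time = 32.
Solving: y_paper = 2, y_press time = 6.
banners enters the basis when its profit ≥ yᵀa₃ = 2·1 + 6·1 = 8.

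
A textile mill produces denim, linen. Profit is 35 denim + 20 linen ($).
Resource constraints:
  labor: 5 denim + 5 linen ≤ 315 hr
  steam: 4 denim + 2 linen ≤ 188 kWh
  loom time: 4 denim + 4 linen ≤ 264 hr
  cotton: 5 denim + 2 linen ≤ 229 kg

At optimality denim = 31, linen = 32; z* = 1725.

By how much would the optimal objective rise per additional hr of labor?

At the optimum: labor uses 315 of 315 (binding); steam uses 188 of 188 (binding); loom time uses 252 of 264 (slack = 12); cotton uses 219 of 229 (slack = 10).
Slack constraints have shadow price 0 (complementary slackness).
Dual feasibility on the basic columns requires 5·y_labor + 4·y_steam = 35, 5·y_labor + 2·y_steam = 20.
Solving: y_labor = 1, y_steam = 7.5.
Shadow price of labor = 1.

1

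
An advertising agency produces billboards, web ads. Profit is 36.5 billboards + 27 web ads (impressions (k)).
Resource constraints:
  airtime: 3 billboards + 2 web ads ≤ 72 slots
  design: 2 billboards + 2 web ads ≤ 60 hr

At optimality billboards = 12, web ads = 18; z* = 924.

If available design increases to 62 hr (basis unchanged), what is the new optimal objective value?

932

At the optimum: airtime uses 72 of 72 (binding); design uses 60 of 60 (binding).
The binding rows give the dual system: 3·y_airtime + 2·y_design = 36.5 and 2·y_airtime + 2·y_design = 27.
→ y_airtime = 9.5 and y_design = 4.
Δz = y_design·Δb = 4 × (2) = 8, so new z* = 924 + 8 = 932.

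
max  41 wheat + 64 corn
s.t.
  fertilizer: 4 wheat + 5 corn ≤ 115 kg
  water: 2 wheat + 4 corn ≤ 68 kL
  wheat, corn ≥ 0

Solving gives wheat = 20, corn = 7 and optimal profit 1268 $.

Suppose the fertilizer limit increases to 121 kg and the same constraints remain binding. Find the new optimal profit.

Both fertilizer and water are binding at x*.
From A_Bᵀ y = c: 4·y_fertilizer + 2·y_water = 41; 5·y_fertilizer + 4·y_water = 64.
This yields shadow prices y_fertilizer = 6, y_water = 8.5.
Δz = y_fertilizer·Δb = 6 × (6) = 36, so new z* = 1268 + 36 = 1304.

1304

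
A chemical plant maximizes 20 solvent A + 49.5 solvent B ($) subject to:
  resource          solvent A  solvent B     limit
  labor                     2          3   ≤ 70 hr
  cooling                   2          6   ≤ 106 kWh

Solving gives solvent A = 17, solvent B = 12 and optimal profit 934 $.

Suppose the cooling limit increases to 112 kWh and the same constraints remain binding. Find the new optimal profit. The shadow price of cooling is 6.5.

Δb = 6, so new z* = 934 + (6.5)·(6) = 934 + 39 = 973.

973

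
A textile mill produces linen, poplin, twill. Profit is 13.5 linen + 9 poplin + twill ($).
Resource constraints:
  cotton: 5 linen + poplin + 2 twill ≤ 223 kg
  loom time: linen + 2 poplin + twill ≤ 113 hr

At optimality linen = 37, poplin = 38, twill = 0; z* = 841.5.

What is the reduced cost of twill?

-6.5

Check each constraint at x*: cotton 223/223 (tight); loom time 113/113 (tight).
The binding rows give the dual system: 5·y_cotton + 1·y_loom time = 13.5 and 1·y_cotton + 2·y_loom time = 9.
Solving: y_cotton = 2, y_loom time = 3.5.
Reduced cost of twill: c₃ − yᵀa₃ = 1 − (2·2 + 3.5·1) = 1 − 7.5 = -6.5.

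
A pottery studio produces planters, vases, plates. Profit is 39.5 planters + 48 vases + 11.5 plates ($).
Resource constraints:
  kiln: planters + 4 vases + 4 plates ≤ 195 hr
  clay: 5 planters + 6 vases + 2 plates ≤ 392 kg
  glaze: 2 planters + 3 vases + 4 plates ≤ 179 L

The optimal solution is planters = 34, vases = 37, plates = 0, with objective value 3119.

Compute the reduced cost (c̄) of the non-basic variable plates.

-7.5

Check each constraint at x*: kiln 182/195 (slack 13); clay 392/392 (tight); glaze 179/179 (tight).
Slack constraints have shadow price 0 (complementary slackness).
From A_Bᵀ y = c: 5·y_clay + 2·y_glaze = 39.5; 6·y_clay + 3·y_glaze = 48.
→ y_clay = 7.5 and y_glaze = 1.
Reduced cost of plates: c₃ − yᵀa₃ = 11.5 − (7.5·2 + 1·4) = 11.5 − 19 = -7.5.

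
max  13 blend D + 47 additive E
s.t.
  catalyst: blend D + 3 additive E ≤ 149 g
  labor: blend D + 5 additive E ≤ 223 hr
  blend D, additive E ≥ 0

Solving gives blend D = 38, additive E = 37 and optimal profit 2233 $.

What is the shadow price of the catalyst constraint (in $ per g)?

Check each constraint at x*: catalyst 149/149 (tight); labor 223/223 (tight).
The binding rows give the dual system: 1·y_catalyst + 1·y_labor = 13 and 3·y_catalyst + 5·y_labor = 47.
This yields shadow prices y_catalyst = 9, y_labor = 4.
Shadow price of catalyst = 9.

9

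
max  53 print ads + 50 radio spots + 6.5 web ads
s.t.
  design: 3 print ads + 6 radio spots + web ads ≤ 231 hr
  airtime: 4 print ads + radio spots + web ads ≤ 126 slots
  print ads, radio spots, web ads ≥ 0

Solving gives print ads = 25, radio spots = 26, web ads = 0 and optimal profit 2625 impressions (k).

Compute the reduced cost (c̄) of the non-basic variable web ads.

Both design and airtime are binding at x*.
The binding rows give the dual system: 3·y_design + 4·y_airtime = 53 and 6·y_design + 1·y_airtime = 50.
Solving: y_design = 7, y_airtime = 8.
Reduced cost of web ads: c₃ − yᵀa₃ = 6.5 − (7·1 + 8·1) = 6.5 − 15 = -8.5.

-8.5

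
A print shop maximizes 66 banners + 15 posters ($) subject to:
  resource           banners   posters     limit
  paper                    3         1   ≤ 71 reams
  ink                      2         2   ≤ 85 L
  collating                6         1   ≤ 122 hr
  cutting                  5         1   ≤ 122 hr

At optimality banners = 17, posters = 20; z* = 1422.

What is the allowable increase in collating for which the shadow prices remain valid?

Binding constraints: paper, collating. The basis is B = [[3,1],[6,1]] with det -3.
Per unit increase in collating, x* moves by d = (0.3333, -1).
The basis stays optimal until posters reaches 0; allowable increase = 20 hr.

20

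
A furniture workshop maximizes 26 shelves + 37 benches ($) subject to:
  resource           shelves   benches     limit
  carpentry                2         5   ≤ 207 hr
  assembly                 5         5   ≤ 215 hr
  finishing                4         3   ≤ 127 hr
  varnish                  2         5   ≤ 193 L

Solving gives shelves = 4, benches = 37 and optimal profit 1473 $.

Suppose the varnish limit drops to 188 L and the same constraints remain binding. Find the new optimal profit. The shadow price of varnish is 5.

1448

Δb = -5, so new z* = 1473 + (5)·(-5) = 1473 − 25 = 1448.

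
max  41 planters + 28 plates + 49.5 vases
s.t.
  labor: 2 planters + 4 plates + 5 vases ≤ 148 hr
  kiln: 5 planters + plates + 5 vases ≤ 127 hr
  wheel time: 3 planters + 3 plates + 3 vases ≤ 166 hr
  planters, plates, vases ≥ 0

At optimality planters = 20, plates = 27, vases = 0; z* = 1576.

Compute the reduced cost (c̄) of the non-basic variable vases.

-8

Binding: labor and kiln. Non-binding: wheel time (25 unused).
Slack constraints have shadow price 0 (complementary slackness).
From A_Bᵀ y = c: 2·y_labor + 5·y_kiln = 41; 4·y_labor + 1·y_kiln = 28.
→ y_labor = 5.5 and y_kiln = 6.
Reduced cost of vases: c₃ − yᵀa₃ = 49.5 − (5.5·5 + 6·5) = 49.5 − 57.5 = -8.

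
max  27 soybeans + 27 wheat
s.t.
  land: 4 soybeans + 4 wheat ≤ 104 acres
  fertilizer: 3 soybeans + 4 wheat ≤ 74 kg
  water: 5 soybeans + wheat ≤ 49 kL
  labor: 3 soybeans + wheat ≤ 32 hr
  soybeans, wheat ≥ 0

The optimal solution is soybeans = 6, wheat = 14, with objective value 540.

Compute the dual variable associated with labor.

3

Binding: fertilizer and labor. Non-binding: land (24 unused), water (5 unused).
Slack constraints have shadow price 0 (complementary slackness).
Dual feasibility on the basic columns requires 3·y_fertilizer + 3·y_labor = 27, 4·y_fertilizer + 1·y_labor = 27.
→ y_fertilizer = 6 and y_labor = 3.
Shadow price of labor = 3.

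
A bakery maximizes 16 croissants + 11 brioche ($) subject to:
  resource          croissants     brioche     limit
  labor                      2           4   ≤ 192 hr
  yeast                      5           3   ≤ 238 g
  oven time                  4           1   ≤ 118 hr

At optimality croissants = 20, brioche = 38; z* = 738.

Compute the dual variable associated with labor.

2

Check each constraint at x*: labor 192/192 (tight); yeast 214/238 (slack 24); oven time 118/118 (tight).
Since yeast is not tight, its dual is 0.
Dual feasibility on the basic columns requires 2·y_labor + 4·y_oven time = 16, 4·y_labor + 1·y_oven time = 11.
This yields shadow prices y_labor = 2, y_oven time = 3.
Shadow price of labor = 2.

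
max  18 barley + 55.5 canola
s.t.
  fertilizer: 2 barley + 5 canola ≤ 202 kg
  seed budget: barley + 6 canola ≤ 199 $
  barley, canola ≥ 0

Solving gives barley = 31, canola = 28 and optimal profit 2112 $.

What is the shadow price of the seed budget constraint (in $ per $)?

Check each constraint at x*: fertilizer 202/202 (tight); seed budget 199/199 (tight).
The binding rows give the dual system: 2·y_fertilizer + 1·y_seed budget = 18 and 5·y_fertilizer + 6·y_seed budget = 55.5.
This yields shadow prices y_fertilizer = 7.5, y_seed budget = 3.
Shadow price of seed budget = 3.

3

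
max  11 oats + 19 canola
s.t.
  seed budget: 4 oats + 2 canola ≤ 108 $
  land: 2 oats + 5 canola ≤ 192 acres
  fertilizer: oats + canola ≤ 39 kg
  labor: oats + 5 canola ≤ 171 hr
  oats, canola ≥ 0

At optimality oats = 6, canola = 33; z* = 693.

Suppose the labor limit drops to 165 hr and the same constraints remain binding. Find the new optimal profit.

681

Check each constraint at x*: seed budget 90/108 (slack 18); land 177/192 (slack 15); fertilizer 39/39 (tight); labor 171/171 (tight).
Since seed budget, land are not tight, their duals are 0.
The binding rows give the dual system: 1·y_fertilizer + 1·y_labor = 11 and 1·y_fertilizer + 5·y_labor = 19.
This yields shadow prices y_fertilizer = 9, y_labor = 2.
Δz = y_labor·Δb = 2 × (-6) = -12, so new z* = 693 − 12 = 681.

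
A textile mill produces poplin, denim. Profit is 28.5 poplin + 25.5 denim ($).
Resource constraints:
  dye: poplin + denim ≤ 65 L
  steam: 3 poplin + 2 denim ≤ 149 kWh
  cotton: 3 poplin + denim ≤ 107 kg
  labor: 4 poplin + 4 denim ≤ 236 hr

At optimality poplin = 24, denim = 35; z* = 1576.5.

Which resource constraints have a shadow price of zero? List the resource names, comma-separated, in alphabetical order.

dye, steam

dye: 59/65 (slack 6)
steam: 142/149 (slack 7)
cotton: 107/107 (binding)
labor: 236/236 (binding)
By complementary slackness, a constraint with positive slack has shadow price 0 → dye, steam.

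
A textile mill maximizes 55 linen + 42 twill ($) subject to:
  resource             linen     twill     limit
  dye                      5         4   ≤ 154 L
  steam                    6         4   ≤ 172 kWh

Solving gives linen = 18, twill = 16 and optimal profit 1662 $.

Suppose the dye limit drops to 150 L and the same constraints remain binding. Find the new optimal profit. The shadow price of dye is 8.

Δb = -4, so new z* = 1662 + (8)·(-4) = 1662 − 32 = 1630.

1630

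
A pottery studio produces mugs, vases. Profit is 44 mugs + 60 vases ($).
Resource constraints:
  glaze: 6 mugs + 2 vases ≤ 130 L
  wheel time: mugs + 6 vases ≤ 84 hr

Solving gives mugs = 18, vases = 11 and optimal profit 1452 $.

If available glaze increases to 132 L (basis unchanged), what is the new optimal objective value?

1464

Check each constraint at x*: glaze 130/130 (tight); wheel time 84/84 (tight).
The binding rows give the dual system: 6·y_glaze + 1·y_wheel time = 44 and 2·y_glaze + 6·y_wheel time = 60.
→ y_glaze = 6 and y_wheel time = 8.
Δz = y_glaze·Δb = 6 × (2) = 12, so new z* = 1452 + 12 = 1464.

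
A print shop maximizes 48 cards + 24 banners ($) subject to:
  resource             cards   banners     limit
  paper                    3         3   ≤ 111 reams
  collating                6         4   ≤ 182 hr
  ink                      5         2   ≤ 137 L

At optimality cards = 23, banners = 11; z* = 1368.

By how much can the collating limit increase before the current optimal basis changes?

Binding constraints: collating, ink. The basis is B = [[6,4],[5,2]] with det -8.
Per unit increase in collating, x* moves by d = (-0.25, 0.625).
The basis stays optimal until paper becomes binding; allowable increase = 8 hr.

8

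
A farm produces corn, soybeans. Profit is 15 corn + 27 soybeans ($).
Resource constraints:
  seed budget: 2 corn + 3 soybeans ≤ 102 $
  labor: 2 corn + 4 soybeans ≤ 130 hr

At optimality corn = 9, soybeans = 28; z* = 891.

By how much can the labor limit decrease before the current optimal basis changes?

Binding constraints: seed budget, labor. The basis is B = [[2,3],[2,4]] with det 2.
Per unit decrease in labor, x* moves by d = (1.5, -1).
The basis stays optimal until soybeans reaches 0; allowable decrease = 28 hr.

28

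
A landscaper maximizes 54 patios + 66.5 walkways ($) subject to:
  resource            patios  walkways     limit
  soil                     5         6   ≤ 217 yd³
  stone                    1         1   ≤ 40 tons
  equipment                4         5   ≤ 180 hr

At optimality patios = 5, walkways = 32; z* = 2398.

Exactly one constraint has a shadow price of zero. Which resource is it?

soil: 217/217 (binding)
stone: 37/40 (slack 3)
equipment: 180/180 (binding)
By complementary slackness, a constraint with positive slack has shadow price 0 → stone.

stone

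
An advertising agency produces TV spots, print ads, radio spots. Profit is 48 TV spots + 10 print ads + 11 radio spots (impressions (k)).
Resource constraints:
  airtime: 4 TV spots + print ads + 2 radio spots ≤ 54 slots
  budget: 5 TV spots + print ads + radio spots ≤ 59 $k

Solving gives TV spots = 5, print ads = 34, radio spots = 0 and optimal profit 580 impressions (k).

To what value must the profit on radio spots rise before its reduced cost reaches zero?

12

Check each constraint at x*: airtime 54/54 (tight); budget 59/59 (tight).
From A_Bᵀ y = c: 4·y_airtime + 5·y_budget = 48; 1·y_airtime + 1·y_budget = 10.
This yields shadow prices y_airtime = 2, y_budget = 8.
radio spots enters the basis when its profit ≥ yᵀa₃ = 2·2 + 8·1 = 12.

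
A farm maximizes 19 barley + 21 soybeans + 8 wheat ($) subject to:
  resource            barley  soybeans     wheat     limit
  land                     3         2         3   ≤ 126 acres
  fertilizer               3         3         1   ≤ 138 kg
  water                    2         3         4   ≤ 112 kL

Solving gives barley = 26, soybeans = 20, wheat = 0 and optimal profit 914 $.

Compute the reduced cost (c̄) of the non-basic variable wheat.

Binding: fertilizer and water. Non-binding: land (8 unused).
By complementary slackness, y = 0 for the non-binding constraint.
From A_Bᵀ y = c: 3·y_fertilizer + 2·y_water = 19; 3·y_fertilizer + 3·y_water = 21.
Solving: y_fertilizer = 5, y_water = 2.
Reduced cost of wheat: c₃ − yᵀa₃ = 8 − (5·1 + 2·4) = 8 − 13 = -5.

-5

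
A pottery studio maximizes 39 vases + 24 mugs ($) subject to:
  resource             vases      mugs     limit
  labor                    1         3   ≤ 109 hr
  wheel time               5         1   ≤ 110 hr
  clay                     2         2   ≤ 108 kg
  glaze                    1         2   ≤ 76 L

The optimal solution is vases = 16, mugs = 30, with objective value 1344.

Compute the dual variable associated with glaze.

Binding: wheel time and glaze. Non-binding: labor (3 unused), clay (16 unused).
Slack constraints have shadow price 0 (complementary slackness).
The binding rows give the dual system: 5·y_wheel time + 1·y_glaze = 39 and 1·y_wheel time + 2·y_glaze = 24.
Solving: y_wheel time = 6, y_glaze = 9.
Shadow price of glaze = 9.

9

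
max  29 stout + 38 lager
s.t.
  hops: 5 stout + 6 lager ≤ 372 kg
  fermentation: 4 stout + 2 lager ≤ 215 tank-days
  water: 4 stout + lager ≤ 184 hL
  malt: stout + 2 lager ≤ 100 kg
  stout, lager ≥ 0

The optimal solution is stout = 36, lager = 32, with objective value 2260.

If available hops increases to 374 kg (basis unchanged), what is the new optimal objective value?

At the optimum: hops uses 372 of 372 (binding); fermentation uses 208 of 215 (slack = 7); water uses 176 of 184 (slack = 8); malt uses 100 of 100 (binding).
By complementary slackness, y = 0 for the non-binding constraints.
Dual feasibility on the basic columns requires 5·y_hops + 1·y_malt = 29, 6·y_hops + 2·y_malt = 38.
Solving: y_hops = 5, y_malt = 4.
Δz = y_hops·Δb = 5 × (2) = 10, so new z* = 2260 + 10 = 2270.

2270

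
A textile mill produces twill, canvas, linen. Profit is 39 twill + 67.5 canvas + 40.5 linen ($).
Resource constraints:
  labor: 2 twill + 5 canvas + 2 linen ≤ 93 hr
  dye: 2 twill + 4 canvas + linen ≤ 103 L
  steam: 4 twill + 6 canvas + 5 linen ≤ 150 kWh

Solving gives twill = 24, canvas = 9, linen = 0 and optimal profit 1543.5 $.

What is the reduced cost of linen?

Check each constraint at x*: labor 93/93 (tight); dye 84/103 (slack 19); steam 150/150 (tight).
By complementary slackness, y = 0 for the non-binding constraint.
The binding rows give the dual system: 2·y_labor + 4·y_steam = 39 and 5·y_labor + 6·y_steam = 67.5.
→ y_labor = 4.5 and y_steam = 7.5.
Reduced cost of linen: c₃ − yᵀa₃ = 40.5 − (4.5·2 + 7.5·5) = 40.5 − 46.5 = -6.

-6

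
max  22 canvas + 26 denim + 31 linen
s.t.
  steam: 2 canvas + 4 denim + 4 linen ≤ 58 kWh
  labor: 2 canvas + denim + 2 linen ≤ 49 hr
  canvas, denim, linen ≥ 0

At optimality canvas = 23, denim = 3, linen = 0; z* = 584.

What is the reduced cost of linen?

At the optimum: steam uses 58 of 58 (binding); labor uses 49 of 49 (binding).
From A_Bᵀ y = c: 2·y_steam + 2·y_labor = 22; 4·y_steam + 1·y_labor = 26.
→ y_steam = 5 and y_labor = 6.
Reduced cost of linen: c₃ − yᵀa₃ = 31 − (5·4 + 6·2) = 31 − 32 = -1.

-1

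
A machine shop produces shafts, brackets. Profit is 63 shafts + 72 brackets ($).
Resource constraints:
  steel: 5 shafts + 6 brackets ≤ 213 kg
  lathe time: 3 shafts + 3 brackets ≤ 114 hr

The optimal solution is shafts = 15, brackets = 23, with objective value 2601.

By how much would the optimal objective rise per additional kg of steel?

9

Check each constraint at x*: steel 213/213 (tight); lathe time 114/114 (tight).
The binding rows give the dual system: 5·y_steel + 3·y_lathe time = 63 and 6·y_steel + 3·y_lathe time = 72.
Solving: y_steel = 9, y_lathe time = 6.
Shadow price of steel = 9.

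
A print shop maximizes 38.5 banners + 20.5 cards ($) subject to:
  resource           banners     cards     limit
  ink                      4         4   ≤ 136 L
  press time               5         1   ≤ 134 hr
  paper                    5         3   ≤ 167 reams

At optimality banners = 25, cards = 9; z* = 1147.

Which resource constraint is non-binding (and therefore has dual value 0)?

ink: 136/136 (binding)
press time: 134/134 (binding)
paper: 152/167 (slack 15)
By complementary slackness, a constraint with positive slack has shadow price 0 → paper.

paper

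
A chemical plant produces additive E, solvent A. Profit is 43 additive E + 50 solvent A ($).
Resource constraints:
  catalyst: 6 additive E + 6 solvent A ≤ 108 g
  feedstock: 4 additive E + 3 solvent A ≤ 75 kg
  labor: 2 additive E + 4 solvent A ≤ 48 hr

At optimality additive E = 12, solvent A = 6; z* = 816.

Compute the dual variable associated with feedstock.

Check each constraint at x*: catalyst 108/108 (tight); feedstock 66/75 (slack 9); labor 48/48 (tight).
Slack constraints have shadow price 0 (complementary slackness).
The binding rows give the dual system: 6·y_catalyst + 2·y_labor = 43 and 6·y_catalyst + 4·y_labor = 50.
This yields shadow prices y_catalyst = 6, y_labor = 3.5.
Shadow price of feedstock = 0.

0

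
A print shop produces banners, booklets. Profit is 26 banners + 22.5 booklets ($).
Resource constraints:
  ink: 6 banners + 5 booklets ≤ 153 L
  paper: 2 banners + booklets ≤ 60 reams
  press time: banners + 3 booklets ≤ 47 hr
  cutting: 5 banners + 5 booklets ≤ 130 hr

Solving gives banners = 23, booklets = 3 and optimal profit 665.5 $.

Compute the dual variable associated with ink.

Check each constraint at x*: ink 153/153 (tight); paper 49/60 (slack 11); press time 32/47 (slack 15); cutting 130/130 (tight).
Since paper, press time are not tight, their duals are 0.
The binding rows give the dual system: 6·y_ink + 5·y_cutting = 26 and 5·y_ink + 5·y_cutting = 22.5.
Solving: y_ink = 3.5, y_cutting = 1.
Shadow price of ink = 3.5.

3.5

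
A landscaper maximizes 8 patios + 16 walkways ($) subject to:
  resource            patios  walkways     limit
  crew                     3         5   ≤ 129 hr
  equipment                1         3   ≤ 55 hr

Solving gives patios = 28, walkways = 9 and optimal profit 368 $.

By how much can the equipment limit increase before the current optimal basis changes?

Binding constraints: crew, equipment. The basis is B = [[3,5],[1,3]] with det 4.
Per unit increase in equipment, x* moves by d = (-1.25, 0.75).
The basis stays optimal until patios reaches 0; allowable increase = 22.4 hr.

22.4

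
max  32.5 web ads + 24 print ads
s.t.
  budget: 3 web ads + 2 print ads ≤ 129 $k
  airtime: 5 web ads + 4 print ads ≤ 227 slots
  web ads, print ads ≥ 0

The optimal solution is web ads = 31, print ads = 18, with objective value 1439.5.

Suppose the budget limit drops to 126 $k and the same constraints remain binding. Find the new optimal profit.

1424.5

Check each constraint at x*: budget 129/129 (tight); airtime 227/227 (tight).
The binding rows give the dual system: 3·y_budget + 5·y_airtime = 32.5 and 2·y_budget + 4·y_airtime = 24.
This yields shadow prices y_budget = 5, y_airtime = 3.5.
Δz = y_budget·Δb = 5 × (-3) = -15, so new z* = 1439.5 − 15 = 1424.5.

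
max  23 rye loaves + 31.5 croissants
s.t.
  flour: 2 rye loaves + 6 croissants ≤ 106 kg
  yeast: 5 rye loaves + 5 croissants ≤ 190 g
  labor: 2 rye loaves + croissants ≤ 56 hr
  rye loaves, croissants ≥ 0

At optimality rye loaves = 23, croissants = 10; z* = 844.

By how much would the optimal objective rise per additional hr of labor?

7.5

Check each constraint at x*: flour 106/106 (tight); yeast 165/190 (slack 25); labor 56/56 (tight).
Since yeast is not tight, its dual is 0.
From A_Bᵀ y = c: 2·y_flour + 2·y_labor = 23; 6·y_flour + 1·y_labor = 31.5.
→ y_flour = 4 and y_labor = 7.5.
Shadow price of labor = 7.5.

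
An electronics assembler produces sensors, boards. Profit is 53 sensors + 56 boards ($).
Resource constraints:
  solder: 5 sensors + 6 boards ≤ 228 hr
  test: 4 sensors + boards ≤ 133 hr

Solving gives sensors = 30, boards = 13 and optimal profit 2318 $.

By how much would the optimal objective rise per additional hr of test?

Both solder and test are binding at x*.
Dual feasibility on the basic columns requires 5·y_solder + 4·y_test = 53, 6·y_solder + 1·y_test = 56.
→ y_solder = 9 and y_test = 2.
Shadow price of test = 2.

2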